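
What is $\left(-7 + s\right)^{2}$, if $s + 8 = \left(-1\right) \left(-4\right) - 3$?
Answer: $196$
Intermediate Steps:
$s = -7$ ($s = -8 - -1 = -8 + \left(4 - 3\right) = -8 + 1 = -7$)
$\left(-7 + s\right)^{2} = \left(-7 - 7\right)^{2} = \left(-14\right)^{2} = 196$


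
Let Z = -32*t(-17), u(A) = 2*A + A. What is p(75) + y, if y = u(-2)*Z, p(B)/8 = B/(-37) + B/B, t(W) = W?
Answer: -121072/37 ≈ -3272.2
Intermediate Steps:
u(A) = 3*A
p(B) = 8 - 8*B/37 (p(B) = 8*(B/(-37) + B/B) = 8*(B*(-1/37) + 1) = 8*(-B/37 + 1) = 8*(1 - B/37) = 8 - 8*B/37)
Z = 544 (Z = -32*(-17) = 544)
y = -3264 (y = (3*(-2))*544 = -6*544 = -3264)
p(75) + y = (8 - 8/37*75) - 3264 = (8 - 600/37) - 3264 = -304/37 - 3264 = -121072/37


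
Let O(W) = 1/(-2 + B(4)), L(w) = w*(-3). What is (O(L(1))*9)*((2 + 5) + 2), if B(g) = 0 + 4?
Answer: 81/2 ≈ 40.500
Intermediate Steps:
B(g) = 4
L(w) = -3*w
O(W) = ½ (O(W) = 1/(-2 + 4) = 1/2 = ½)
(O(L(1))*9)*((2 + 5) + 2) = ((½)*9)*((2 + 5) + 2) = 9*(7 + 2)/2 = (9/2)*9 = 81/2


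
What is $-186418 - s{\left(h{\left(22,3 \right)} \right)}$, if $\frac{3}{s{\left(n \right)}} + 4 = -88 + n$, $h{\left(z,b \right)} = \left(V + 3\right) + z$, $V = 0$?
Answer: $- \frac{12490003}{67} \approx -1.8642 \cdot 10^{5}$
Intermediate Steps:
$h{\left(z,b \right)} = 3 + z$ ($h{\left(z,b \right)} = \left(0 + 3\right) + z = 3 + z$)
$s{\left(n \right)} = \frac{3}{-92 + n}$ ($s{\left(n \right)} = \frac{3}{-4 + \left(-88 + n\right)} = \frac{3}{-92 + n}$)
$-186418 - s{\left(h{\left(22,3 \right)} \right)} = -186418 - \frac{3}{-92 + \left(3 + 22\right)} = -186418 - \frac{3}{-92 + 25} = -186418 - \frac{3}{-67} = -186418 - 3 \left(- \frac{1}{67}\right) = -186418 - - \frac{3}{67} = -186418 + \frac{3}{67} = - \frac{12490003}{67}$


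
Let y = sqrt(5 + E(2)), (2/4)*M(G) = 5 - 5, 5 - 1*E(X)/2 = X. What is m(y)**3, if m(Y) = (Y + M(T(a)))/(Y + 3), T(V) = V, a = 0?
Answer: 11*sqrt(11)/(3 + sqrt(11))**3 ≈ 0.14476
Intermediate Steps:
E(X) = 10 - 2*X
M(G) = 0 (M(G) = 2*(5 - 5) = 2*0 = 0)
y = sqrt(11) (y = sqrt(5 + (10 - 2*2)) = sqrt(5 + (10 - 4)) = sqrt(5 + 6) = sqrt(11) ≈ 3.3166)
m(Y) = Y/(3 + Y) (m(Y) = (Y + 0)/(Y + 3) = Y/(3 + Y))
m(y)**3 = (sqrt(11)/(3 + sqrt(11)))**3 = 11*sqrt(11)/(3 + sqrt(11))**3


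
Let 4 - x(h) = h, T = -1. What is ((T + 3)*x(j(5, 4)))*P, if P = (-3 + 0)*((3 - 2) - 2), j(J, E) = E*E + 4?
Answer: -96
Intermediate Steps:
j(J, E) = 4 + E**2 (j(J, E) = E**2 + 4 = 4 + E**2)
x(h) = 4 - h
P = 3 (P = -3*(1 - 2) = -3*(-1) = 3)
((T + 3)*x(j(5, 4)))*P = ((-1 + 3)*(4 - (4 + 4**2)))*3 = (2*(4 - (4 + 16)))*3 = (2*(4 - 1*20))*3 = (2*(4 - 20))*3 = (2*(-16))*3 = -32*3 = -96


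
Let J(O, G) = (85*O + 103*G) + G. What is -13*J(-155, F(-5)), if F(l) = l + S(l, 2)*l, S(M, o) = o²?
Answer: 205075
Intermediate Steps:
F(l) = 5*l (F(l) = l + 2²*l = l + 4*l = 5*l)
J(O, G) = 85*O + 104*G
-13*J(-155, F(-5)) = -13*(85*(-155) + 104*(5*(-5))) = -13*(-13175 + 104*(-25)) = -13*(-13175 - 2600) = -13*(-15775) = 205075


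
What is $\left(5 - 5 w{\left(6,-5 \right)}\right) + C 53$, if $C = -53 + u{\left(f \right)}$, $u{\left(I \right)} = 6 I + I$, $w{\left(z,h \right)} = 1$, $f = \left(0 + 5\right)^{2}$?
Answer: $6466$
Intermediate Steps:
$f = 25$ ($f = 5^{2} = 25$)
$u{\left(I \right)} = 7 I$
$C = 122$ ($C = -53 + 7 \cdot 25 = -53 + 175 = 122$)
$\left(5 - 5 w{\left(6,-5 \right)}\right) + C 53 = \left(5 - 5\right) + 122 \cdot 53 = \left(5 - 5\right) + 6466 = 0 + 6466 = 6466$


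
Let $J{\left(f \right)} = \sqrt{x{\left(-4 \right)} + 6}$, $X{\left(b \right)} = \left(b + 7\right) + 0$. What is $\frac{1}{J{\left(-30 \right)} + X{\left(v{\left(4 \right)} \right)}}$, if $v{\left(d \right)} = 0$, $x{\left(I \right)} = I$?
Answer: $\frac{7}{47} - \frac{\sqrt{2}}{47} \approx 0.11885$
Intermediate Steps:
$X{\left(b \right)} = 7 + b$ ($X{\left(b \right)} = \left(7 + b\right) + 0 = 7 + b$)
$J{\left(f \right)} = \sqrt{2}$ ($J{\left(f \right)} = \sqrt{-4 + 6} = \sqrt{2}$)
$\frac{1}{J{\left(-30 \right)} + X{\left(v{\left(4 \right)} \right)}} = \frac{1}{\sqrt{2} + \left(7 + 0\right)} = \frac{1}{\sqrt{2} + 7} = \frac{1}{7 + \sqrt{2}}$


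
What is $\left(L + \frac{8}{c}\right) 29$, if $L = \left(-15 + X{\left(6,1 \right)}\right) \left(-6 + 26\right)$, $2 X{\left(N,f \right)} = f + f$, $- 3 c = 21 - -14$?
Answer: $- \frac{284896}{35} \approx -8139.9$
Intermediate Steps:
$c = - \frac{35}{3}$ ($c = - \frac{21 - -14}{3} = - \frac{21 + 14}{3} = \left(- \frac{1}{3}\right) 35 = - \frac{35}{3} \approx -11.667$)
$X{\left(N,f \right)} = f$ ($X{\left(N,f \right)} = \frac{f + f}{2} = \frac{2 f}{2} = f$)
$L = -280$ ($L = \left(-15 + 1\right) \left(-6 + 26\right) = \left(-14\right) 20 = -280$)
$\left(L + \frac{8}{c}\right) 29 = \left(-280 + \frac{8}{- \frac{35}{3}}\right) 29 = \left(-280 + 8 \left(- \frac{3}{35}\right)\right) 29 = \left(-280 - \frac{24}{35}\right) 29 = \left(- \frac{9824}{35}\right) 29 = - \frac{284896}{35}$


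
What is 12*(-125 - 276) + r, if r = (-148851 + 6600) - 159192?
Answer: -306255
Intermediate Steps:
r = -301443 (r = -142251 - 159192 = -301443)
12*(-125 - 276) + r = 12*(-125 - 276) - 301443 = 12*(-401) - 301443 = -4812 - 301443 = -306255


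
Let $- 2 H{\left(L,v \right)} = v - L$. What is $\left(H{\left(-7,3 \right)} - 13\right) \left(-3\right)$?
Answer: $54$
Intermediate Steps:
$H{\left(L,v \right)} = \frac{L}{2} - \frac{v}{2}$ ($H{\left(L,v \right)} = - \frac{v - L}{2} = \frac{L}{2} - \frac{v}{2}$)
$\left(H{\left(-7,3 \right)} - 13\right) \left(-3\right) = \left(\left(\frac{1}{2} \left(-7\right) - \frac{3}{2}\right) - 13\right) \left(-3\right) = \left(\left(- \frac{7}{2} - \frac{3}{2}\right) - 13\right) \left(-3\right) = \left(-5 - 13\right) \left(-3\right) = \left(-18\right) \left(-3\right) = 54$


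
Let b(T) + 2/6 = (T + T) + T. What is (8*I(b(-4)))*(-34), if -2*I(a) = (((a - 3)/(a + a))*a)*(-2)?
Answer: 6256/3 ≈ 2085.3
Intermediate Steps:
b(T) = -⅓ + 3*T (b(T) = -⅓ + ((T + T) + T) = -⅓ + (2*T + T) = -⅓ + 3*T)
I(a) = -3/2 + a/2 (I(a) = -((a - 3)/(a + a))*a*(-2)/2 = -((-3 + a)/((2*a)))*a*(-2)/2 = -((-3 + a)*(1/(2*a)))*a*(-2)/2 = -((-3 + a)/(2*a))*a*(-2)/2 = -(-3/2 + a/2)*(-2)/2 = -(3 - a)/2 = -3/2 + a/2)
(8*I(b(-4)))*(-34) = (8*(-3/2 + (-⅓ + 3*(-4))/2))*(-34) = (8*(-3/2 + (-⅓ - 12)/2))*(-34) = (8*(-3/2 + (½)*(-37/3)))*(-34) = (8*(-3/2 - 37/6))*(-34) = (8*(-23/3))*(-34) = -184/3*(-34) = 6256/3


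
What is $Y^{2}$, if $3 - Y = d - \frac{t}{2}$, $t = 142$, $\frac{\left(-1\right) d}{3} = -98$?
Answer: $48400$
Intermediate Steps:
$d = 294$ ($d = \left(-3\right) \left(-98\right) = 294$)
$Y = -220$ ($Y = 3 - \left(294 - \frac{142}{2}\right) = 3 - \left(294 - 142 \cdot \frac{1}{2}\right) = 3 - \left(294 - 71\right) = 3 - 223 = -220$)
$Y^{2} = \left(-220\right)^{2} = 48400$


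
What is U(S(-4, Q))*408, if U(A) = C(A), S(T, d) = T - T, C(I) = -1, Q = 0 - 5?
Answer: -408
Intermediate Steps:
Q = -5
S(T, d) = 0
U(A) = -1
U(S(-4, Q))*408 = -1*408 = -408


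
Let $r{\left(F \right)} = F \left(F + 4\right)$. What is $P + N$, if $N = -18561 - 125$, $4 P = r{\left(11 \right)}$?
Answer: $- \frac{74579}{4} \approx -18645.0$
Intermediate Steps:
$r{\left(F \right)} = F \left(4 + F\right)$
$P = \frac{165}{4}$ ($P = \frac{11 \left(4 + 11\right)}{4} = \frac{11 \cdot 15}{4} = \frac{1}{4} \cdot 165 = \frac{165}{4} \approx 41.25$)
$N = -18686$
$P + N = \frac{165}{4} - 18686 = - \frac{74579}{4}$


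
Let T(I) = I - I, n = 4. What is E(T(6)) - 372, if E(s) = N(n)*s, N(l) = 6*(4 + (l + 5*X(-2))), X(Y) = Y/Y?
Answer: -372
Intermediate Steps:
X(Y) = 1
T(I) = 0
N(l) = 54 + 6*l (N(l) = 6*(4 + (l + 5*1)) = 6*(4 + (l + 5)) = 6*(4 + (5 + l)) = 6*(9 + l) = 54 + 6*l)
E(s) = 78*s (E(s) = (54 + 6*4)*s = (54 + 24)*s = 78*s)
E(T(6)) - 372 = 78*0 - 372 = 0 - 372 = -372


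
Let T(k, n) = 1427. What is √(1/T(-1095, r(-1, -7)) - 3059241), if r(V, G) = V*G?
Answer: I*√6229621164862/1427 ≈ 1749.1*I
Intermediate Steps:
r(V, G) = G*V
√(1/T(-1095, r(-1, -7)) - 3059241) = √(1/1427 - 3059241) = √(-4365536906/1427) = I*√6229621164862/1427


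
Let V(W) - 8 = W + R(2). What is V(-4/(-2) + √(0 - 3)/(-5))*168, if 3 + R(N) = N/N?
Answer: 1344 - 168*I*√3/5 ≈ 1344.0 - 58.197*I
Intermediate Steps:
R(N) = -2 (R(N) = -3 + N/N = -3 + 1 = -2)
V(W) = 6 + W (V(W) = 8 + (W - 2) = 8 + (-2 + W) = 6 + W)
V(-4/(-2) + √(0 - 3)/(-5))*168 = (6 + (-4/(-2) + √(0 - 3)/(-5)))*168 = (6 + (-4*(-½) + √(-3)*(-⅕)))*168 = (6 + (2 + (I*√3)*(-⅕)))*168 = (6 + (2 - I*√3/5))*168 = (8 - I*√3/5)*168 = 1344 - 168*I*√3/5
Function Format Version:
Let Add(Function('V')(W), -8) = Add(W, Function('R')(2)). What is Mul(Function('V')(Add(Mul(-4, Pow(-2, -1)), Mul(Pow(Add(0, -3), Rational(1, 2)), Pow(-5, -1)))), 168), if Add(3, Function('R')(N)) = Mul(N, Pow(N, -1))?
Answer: Add(1344, Mul(Rational(-168, 5), I, Pow(3, Rational(1, 2)))) ≈ Add(1344.0, Mul(-58.197, I))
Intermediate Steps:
Function('R')(N) = -2 (Function('R')(N) = Add(-3, Mul(N, Pow(N, -1))) = Add(-3, 1) = -2)
Function('V')(W) = Add(6, W) (Function('V')(W) = Add(8, Add(W, -2)) = Add(8, Add(-2, W)) = Add(6, W))
Mul(Function('V')(Add(Mul(-4, Pow(-2, -1)), Mul(Pow(Add(0, -3), Rational(1, 2)), Pow(-5, -1)))), 168) = Mul(Add(6, Add(Mul(-4, Pow(-2, -1)), Mul(Pow(Add(0, -3), Rational(1, 2)), Pow(-5, -1)))), 168) = Mul(Add(6, Add(Mul(-4, Rational(-1, 2)), Mul(Pow(-3, Rational(1, 2)), Rational(-1, 5)))), 168) = Mul(Add(6, Add(2, Mul(Mul(I, Pow(3, Rational(1, 2))), Rational(-1, 5)))), 168) = Mul(Add(6, Add(2, Mul(Rational(-1, 5), I, Pow(3, Rational(1, 2))))), 168) = Mul(Add(8, Mul(Rational(-1, 5), I, Pow(3, Rational(1, 2)))), 168) = Add(1344, Mul(Rational(-168, 5), I, Pow(3, Rational(1, 2))))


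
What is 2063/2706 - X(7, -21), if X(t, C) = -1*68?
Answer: 186071/2706 ≈ 68.762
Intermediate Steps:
X(t, C) = -68
2063/2706 - X(7, -21) = 2063/2706 - 1*(-68) = 2063*(1/2706) + 68 = 2063/2706 + 68 = 186071/2706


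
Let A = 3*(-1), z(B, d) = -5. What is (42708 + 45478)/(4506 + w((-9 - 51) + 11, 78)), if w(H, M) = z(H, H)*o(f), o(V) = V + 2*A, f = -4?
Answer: 44093/2278 ≈ 19.356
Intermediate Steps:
A = -3
o(V) = -6 + V (o(V) = V + 2*(-3) = V - 6 = -6 + V)
w(H, M) = 50 (w(H, M) = -5*(-6 - 4) = -5*(-10) = 50)
(42708 + 45478)/(4506 + w((-9 - 51) + 11, 78)) = (42708 + 45478)/(4506 + 50) = 88186/4556 = 88186*(1/4556) = 44093/2278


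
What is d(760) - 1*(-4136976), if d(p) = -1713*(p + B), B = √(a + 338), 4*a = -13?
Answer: 2835096 - 1713*√1339/2 ≈ 2.8038e+6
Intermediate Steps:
a = -13/4 (a = (¼)*(-13) = -13/4 ≈ -3.2500)
B = √1339/2 (B = √(-13/4 + 338) = √(1339/4) = √1339/2 ≈ 18.296)
d(p) = -1713*p - 1713*√1339/2 (d(p) = -1713*(p + √1339/2) = -1713*p - 1713*√1339/2)
d(760) - 1*(-4136976) = (-1713*760 - 1713*√1339/2) - 1*(-4136976) = (-1301880 - 1713*√1339/2) + 4136976 = 2835096 - 1713*√1339/2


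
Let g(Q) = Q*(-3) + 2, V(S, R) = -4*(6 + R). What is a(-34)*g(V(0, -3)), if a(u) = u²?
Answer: 43928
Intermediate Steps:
V(S, R) = -24 - 4*R
g(Q) = 2 - 3*Q (g(Q) = -3*Q + 2 = 2 - 3*Q)
a(-34)*g(V(0, -3)) = (-34)²*(2 - 3*(-24 - 4*(-3))) = 1156*(2 - 3*(-24 + 12)) = 1156*(2 - 3*(-12)) = 1156*(2 + 36) = 1156*38 = 43928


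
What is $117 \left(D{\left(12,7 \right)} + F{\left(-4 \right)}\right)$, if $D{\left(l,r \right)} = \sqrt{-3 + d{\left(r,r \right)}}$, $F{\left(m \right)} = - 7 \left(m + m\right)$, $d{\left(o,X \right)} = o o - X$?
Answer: $6552 + 117 \sqrt{39} \approx 7282.7$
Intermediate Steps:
$d{\left(o,X \right)} = o^{2} - X$
$F{\left(m \right)} = - 14 m$ ($F{\left(m \right)} = - 7 \cdot 2 m = - 14 m$)
$D{\left(l,r \right)} = \sqrt{-3 + r^{2} - r}$ ($D{\left(l,r \right)} = \sqrt{-3 + \left(r^{2} - r\right)} = \sqrt{-3 + r^{2} - r}$)
$117 \left(D{\left(12,7 \right)} + F{\left(-4 \right)}\right) = 117 \left(\sqrt{-3 + 7^{2} - 7} - -56\right) = 117 \left(\sqrt{-3 + 49 - 7} + 56\right) = 117 \left(\sqrt{39} + 56\right) = 117 \left(56 + \sqrt{39}\right) = 6552 + 117 \sqrt{39}$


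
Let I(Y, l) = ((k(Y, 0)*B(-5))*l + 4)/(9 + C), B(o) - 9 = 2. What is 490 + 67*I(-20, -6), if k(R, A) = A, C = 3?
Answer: 1537/3 ≈ 512.33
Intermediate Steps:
B(o) = 11 (B(o) = 9 + 2 = 11)
I(Y, l) = ⅓ (I(Y, l) = ((0*11)*l + 4)/(9 + 3) = (0*l + 4)/12 = (0 + 4)*(1/12) = 4*(1/12) = ⅓)
490 + 67*I(-20, -6) = 490 + 67*(⅓) = 490 + 67/3 = 1537/3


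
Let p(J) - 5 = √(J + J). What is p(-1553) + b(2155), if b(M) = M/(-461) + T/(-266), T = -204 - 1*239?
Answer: 244123/122626 + I*√3106 ≈ 1.9908 + 55.732*I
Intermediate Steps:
T = -443 (T = -204 - 239 = -443)
p(J) = 5 + √2*√J (p(J) = 5 + √(J + J) = 5 + √(2*J) = 5 + √2*√J)
b(M) = 443/266 - M/461 (b(M) = M/(-461) - 443/(-266) = M*(-1/461) - 443*(-1/266) = -M/461 + 443/266 = 443/266 - M/461)
p(-1553) + b(2155) = (5 + √2*√(-1553)) + (443/266 - 1/461*2155) = (5 + √2*(I*√1553)) + (443/266 - 2155/461) = (5 + I*√3106) - 369007/122626 = 244123/122626 + I*√3106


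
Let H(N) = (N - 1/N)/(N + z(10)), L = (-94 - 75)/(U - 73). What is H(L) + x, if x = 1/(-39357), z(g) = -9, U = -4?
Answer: -222704045/871324623 ≈ -0.25559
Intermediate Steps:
L = 169/77 (L = (-94 - 75)/(-4 - 73) = -169/(-77) = -169*(-1/77) = 169/77 ≈ 2.1948)
H(N) = (N - 1/N)/(-9 + N) (H(N) = (N - 1/N)/(N - 9) = (N - 1/N)/(-9 + N))
x = -1/39357 ≈ -2.5408e-5
H(L) + x = (-1 + (169/77)²)/((169/77)*(-9 + 169/77)) - 1/39357 = 77*(-1 + 28561/5929)/(169*(-524/77)) - 1/39357 = (77/169)*(-77/524)*(22632/5929) - 1/39357 = -5658/22139 - 1/39357 = -222704045/871324623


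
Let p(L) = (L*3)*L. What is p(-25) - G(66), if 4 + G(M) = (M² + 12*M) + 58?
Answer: -3327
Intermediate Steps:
G(M) = 54 + M² + 12*M (G(M) = -4 + ((M² + 12*M) + 58) = -4 + (58 + M² + 12*M) = 54 + M² + 12*M)
p(L) = 3*L² (p(L) = (3*L)*L = 3*L²)
p(-25) - G(66) = 3*(-25)² - (54 + 66² + 12*66) = 3*625 - (54 + 4356 + 792) = 1875 - 1*5202 = 1875 - 5202 = -3327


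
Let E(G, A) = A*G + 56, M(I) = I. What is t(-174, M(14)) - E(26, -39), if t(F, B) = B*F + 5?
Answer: -1473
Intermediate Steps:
t(F, B) = 5 + B*F
E(G, A) = 56 + A*G
t(-174, M(14)) - E(26, -39) = (5 + 14*(-174)) - (56 - 39*26) = (5 - 2436) - (56 - 1014) = -2431 - 1*(-958) = -2431 + 958 = -1473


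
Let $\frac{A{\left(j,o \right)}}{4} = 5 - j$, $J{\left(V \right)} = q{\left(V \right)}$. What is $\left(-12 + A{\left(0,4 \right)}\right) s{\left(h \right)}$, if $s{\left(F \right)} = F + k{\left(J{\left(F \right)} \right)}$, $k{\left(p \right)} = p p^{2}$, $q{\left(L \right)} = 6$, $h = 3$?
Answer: $1752$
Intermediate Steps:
$J{\left(V \right)} = 6$
$k{\left(p \right)} = p^{3}$
$A{\left(j,o \right)} = 20 - 4 j$ ($A{\left(j,o \right)} = 4 \left(5 - j\right) = 20 - 4 j$)
$s{\left(F \right)} = 216 + F$ ($s{\left(F \right)} = F + 6^{3} = F + 216 = 216 + F$)
$\left(-12 + A{\left(0,4 \right)}\right) s{\left(h \right)} = \left(-12 + \left(20 - 0\right)\right) \left(216 + 3\right) = \left(-12 + \left(20 + 0\right)\right) 219 = \left(-12 + 20\right) 219 = 8 \cdot 219 = 1752$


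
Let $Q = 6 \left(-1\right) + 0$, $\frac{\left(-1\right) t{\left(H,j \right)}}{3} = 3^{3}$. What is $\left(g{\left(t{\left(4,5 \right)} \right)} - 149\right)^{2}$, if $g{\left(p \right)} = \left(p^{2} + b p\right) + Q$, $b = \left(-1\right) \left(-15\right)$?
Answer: $26946481$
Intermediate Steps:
$b = 15$
$t{\left(H,j \right)} = -81$ ($t{\left(H,j \right)} = - 3 \cdot 3^{3} = \left(-3\right) 27 = -81$)
$Q = -6$ ($Q = -6 + 0 = -6$)
$g{\left(p \right)} = -6 + p^{2} + 15 p$ ($g{\left(p \right)} = \left(p^{2} + 15 p\right) - 6 = -6 + p^{2} + 15 p$)
$\left(g{\left(t{\left(4,5 \right)} \right)} - 149\right)^{2} = \left(\left(-6 + \left(-81\right)^{2} + 15 \left(-81\right)\right) - 149\right)^{2} = \left(\left(-6 + 6561 - 1215\right) - 149\right)^{2} = \left(5340 - 149\right)^{2} = 5191^{2} = 26946481$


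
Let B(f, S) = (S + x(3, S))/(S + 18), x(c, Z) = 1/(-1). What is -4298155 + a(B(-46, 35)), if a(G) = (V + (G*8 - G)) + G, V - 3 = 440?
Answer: -227778464/53 ≈ -4.2977e+6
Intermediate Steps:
x(c, Z) = -1
B(f, S) = (-1 + S)/(18 + S) (B(f, S) = (S - 1)/(S + 18) = (-1 + S)/(18 + S))
V = 443 (V = 3 + 440 = 443)
a(G) = 443 + 8*G (a(G) = (443 + (G*8 - G)) + G = (443 + (8*G - G)) + G = (443 + 7*G) + G = 443 + 8*G)
-4298155 + a(B(-46, 35)) = -4298155 + (443 + 8*((-1 + 35)/(18 + 35))) = -4298155 + (443 + 8*(34/53)) = -4298155 + (443 + 272/53) = -4298155 + 23751/53 = -227778464/53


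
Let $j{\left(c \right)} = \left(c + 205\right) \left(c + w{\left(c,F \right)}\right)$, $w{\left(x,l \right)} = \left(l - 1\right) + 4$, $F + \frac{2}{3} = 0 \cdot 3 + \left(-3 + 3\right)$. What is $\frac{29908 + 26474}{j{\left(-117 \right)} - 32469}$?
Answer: $- \frac{169146}{127679} \approx -1.3248$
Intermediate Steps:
$F = - \frac{2}{3}$ ($F = - \frac{2}{3} + \left(0 \cdot 3 + \left(-3 + 3\right)\right) = - \frac{2}{3} + \left(0 + 0\right) = - \frac{2}{3} + 0 = - \frac{2}{3} \approx -0.66667$)
$w{\left(x,l \right)} = 3 + l$ ($w{\left(x,l \right)} = \left(-1 + l\right) + 4 = 3 + l$)
$j{\left(c \right)} = \left(205 + c\right) \left(\frac{7}{3} + c\right)$ ($j{\left(c \right)} = \left(c + 205\right) \left(c + \left(3 - \frac{2}{3}\right)\right) = \left(205 + c\right) \left(c + \frac{7}{3}\right) = \left(205 + c\right) \left(\frac{7}{3} + c\right)$)
$\frac{29908 + 26474}{j{\left(-117 \right)} - 32469} = \frac{29908 + 26474}{\left(\frac{1435}{3} + \left(-117\right)^{2} + \frac{622}{3} \left(-117\right)\right) - 32469} = \frac{56382}{\left(\frac{1435}{3} + 13689 - 24258\right) - 32469} = \frac{56382}{- \frac{30272}{3} - 32469} = \frac{56382}{- \frac{127679}{3}} = 56382 \left(- \frac{3}{127679}\right) = - \frac{169146}{127679}$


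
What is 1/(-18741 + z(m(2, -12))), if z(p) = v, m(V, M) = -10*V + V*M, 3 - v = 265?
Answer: -1/19003 ≈ -5.2623e-5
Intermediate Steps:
v = -262 (v = 3 - 1*265 = 3 - 265 = -262)
m(V, M) = -10*V + M*V
z(p) = -262
1/(-18741 + z(m(2, -12))) = 1/(-18741 - 262) = 1/(-19003) = -1/19003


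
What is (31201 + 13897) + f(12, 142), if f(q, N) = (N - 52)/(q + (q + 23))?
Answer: 2119696/47 ≈ 45100.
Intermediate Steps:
f(q, N) = (-52 + N)/(23 + 2*q) (f(q, N) = (-52 + N)/(q + (23 + q)) = (-52 + N)/(23 + 2*q))
(31201 + 13897) + f(12, 142) = (31201 + 13897) + (-52 + 142)/(23 + 2*12) = 45098 + 90/(23 + 24) = 45098 + 90/47 = 2119696/47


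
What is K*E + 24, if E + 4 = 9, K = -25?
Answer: -101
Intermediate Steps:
E = 5 (E = -4 + 9 = 5)
K*E + 24 = -25*5 + 24 = -125 + 24 = -101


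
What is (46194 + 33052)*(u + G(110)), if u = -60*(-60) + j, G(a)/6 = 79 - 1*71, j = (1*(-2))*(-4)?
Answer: 289723376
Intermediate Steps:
j = 8 (j = -2*(-4) = 8)
G(a) = 48 (G(a) = 6*(79 - 1*71) = 6*(79 - 71) = 6*8 = 48)
u = 3608 (u = -60*(-60) + 8 = 3600 + 8 = 3608)
(46194 + 33052)*(u + G(110)) = (46194 + 33052)*(3608 + 48) = 79246*3656 = 289723376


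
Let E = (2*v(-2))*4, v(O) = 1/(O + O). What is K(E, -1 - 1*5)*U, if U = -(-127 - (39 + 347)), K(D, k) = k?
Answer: -3078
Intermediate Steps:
v(O) = 1/(2*O)
E = -2 (E = (2*((½)/(-2)))*4 = (2*((½)*(-½)))*4 = (2*(-¼))*4 = -½*4 = -2)
U = 513 (U = -(-127 - 1*386) = -(-127 - 386) = -1*(-513) = 513)
K(E, -1 - 1*5)*U = (-1 - 1*5)*513 = (-1 - 5)*513 = -6*513 = -3078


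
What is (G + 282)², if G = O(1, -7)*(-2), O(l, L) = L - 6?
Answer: 94864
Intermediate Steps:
O(l, L) = -6 + L
G = 26 (G = (-6 - 7)*(-2) = -13*(-2) = 26)
(G + 282)² = (26 + 282)² = 308² = 94864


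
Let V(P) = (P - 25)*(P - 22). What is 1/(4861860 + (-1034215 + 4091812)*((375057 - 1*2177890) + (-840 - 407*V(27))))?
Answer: -1/5527344711711 ≈ -1.8092e-13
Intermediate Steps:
V(P) = (-25 + P)*(-22 + P)
1/(4861860 + (-1034215 + 4091812)*((375057 - 1*2177890) + (-840 - 407*V(27)))) = 1/(4861860 + (-1034215 + 4091812)*((375057 - 1*2177890) + (-840 - 407*(550 + 27² - 47*27)))) = 1/(4861860 + 3057597*((375057 - 2177890) + (-840 - 407*(550 + 729 - 1269)))) = 1/(4861860 + 3057597*(-1802833 + (-840 - 407*10))) = 1/(4861860 + 3057597*(-1802833 + (-840 - 4070))) = 1/(4861860 + 3057597*(-1802833 - 4910)) = 1/(4861860 + 3057597*(-1807743)) = 1/(4861860 - 5527349573571) = 1/(-5527344711711) = -1/5527344711711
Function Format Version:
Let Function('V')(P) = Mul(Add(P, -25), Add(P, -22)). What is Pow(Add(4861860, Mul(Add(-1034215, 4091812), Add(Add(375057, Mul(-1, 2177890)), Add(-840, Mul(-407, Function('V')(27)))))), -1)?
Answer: Rational(-1, 5527344711711) ≈ -1.8092e-13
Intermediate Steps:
Function('V')(P) = Mul(Add(-25, P), Add(-22, P))
Pow(Add(4861860, Mul(Add(-1034215, 4091812), Add(Add(375057, Mul(-1, 2177890)), Add(-840, Mul(-407, Function('V')(27)))))), -1) = Pow(Add(4861860, Mul(Add(-1034215, 4091812), Add(Add(375057, Mul(-1, 2177890)), Add(-840, Mul(-407, Add(550, Pow(27, 2), Mul(-47, 27))))))), -1) = Pow(Add(4861860, Mul(3057597, Add(Add(375057, -2177890), Add(-840, Mul(-407, Add(550, 729, -1269)))))), -1) = Pow(Add(4861860, Mul(3057597, Add(-1802833, Add(-840, Mul(-407, 10))))), -1) = Pow(Add(4861860, Mul(3057597, Add(-1802833, Add(-840, -4070)))), -1) = Pow(Add(4861860, Mul(3057597, Add(-1802833, -4910))), -1) = Pow(Add(4861860, Mul(3057597, -1807743)), -1) = Pow(Add(4861860, -5527349573571), -1) = Pow(-5527344711711, -1) = Rational(-1, 5527344711711)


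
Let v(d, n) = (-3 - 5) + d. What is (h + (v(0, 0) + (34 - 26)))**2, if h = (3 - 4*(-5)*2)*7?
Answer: 90601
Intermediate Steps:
v(d, n) = -8 + d
h = 301 (h = (3 + 20*2)*7 = (3 + 40)*7 = 43*7 = 301)
(h + (v(0, 0) + (34 - 26)))**2 = (301 + ((-8 + 0) + (34 - 26)))**2 = (301 + (-8 + 8))**2 = (301 + 0)**2 = 301**2 = 90601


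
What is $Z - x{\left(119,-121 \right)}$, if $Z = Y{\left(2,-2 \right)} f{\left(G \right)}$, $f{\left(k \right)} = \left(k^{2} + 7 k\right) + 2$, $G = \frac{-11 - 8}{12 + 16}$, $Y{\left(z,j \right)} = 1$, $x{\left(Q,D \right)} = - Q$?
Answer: $\frac{91501}{784} \approx 116.71$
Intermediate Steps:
$G = - \frac{19}{28} \approx -0.67857$
$f{\left(k \right)} = 2 + k^{2} + 7 k$
$Z = - \frac{1795}{784}$ ($Z = 1 \left(2 + \left(- \frac{19}{28}\right)^{2} + 7 \left(- \frac{19}{28}\right)\right) = 1 \left(2 + \frac{361}{784} - \frac{19}{4}\right) = 1 \left(- \frac{1795}{784}\right) = - \frac{1795}{784} \approx -2.2895$)
$Z - x{\left(119,-121 \right)} = - \frac{1795}{784} - \left(-1\right) 119 = - \frac{1795}{784} - -119 = - \frac{1795}{784} + 119 = \frac{91501}{784}$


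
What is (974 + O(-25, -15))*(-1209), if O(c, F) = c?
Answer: -1147341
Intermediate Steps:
(974 + O(-25, -15))*(-1209) = (974 - 25)*(-1209) = 949*(-1209) = -1147341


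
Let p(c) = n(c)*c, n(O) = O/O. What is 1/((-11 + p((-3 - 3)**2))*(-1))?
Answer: -1/25 ≈ -0.040000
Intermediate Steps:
n(O) = 1
p(c) = c (p(c) = 1*c = c)
1/((-11 + p((-3 - 3)**2))*(-1)) = 1/((-11 + (-3 - 3)**2)*(-1)) = 1/((-11 + (-6)**2)*(-1)) = 1/((-11 + 36)*(-1)) = 1/(25*(-1)) = 1/(-25) = -1/25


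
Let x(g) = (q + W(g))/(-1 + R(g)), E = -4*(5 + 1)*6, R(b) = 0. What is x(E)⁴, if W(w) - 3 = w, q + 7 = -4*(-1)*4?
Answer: 303595776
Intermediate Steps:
q = 9 (q = -7 - 4*(-1)*4 = -7 + 4*4 = -7 + 16 = 9)
W(w) = 3 + w
E = -144 (E = -24*6 = -4*36 = -144)
x(g) = -12 - g (x(g) = (9 + (3 + g))/(-1 + 0) = (12 + g)/(-1) = (12 + g)*(-1) = -12 - g)
x(E)⁴ = (-12 - 1*(-144))⁴ = (-12 + 144)⁴ = 132⁴ = 303595776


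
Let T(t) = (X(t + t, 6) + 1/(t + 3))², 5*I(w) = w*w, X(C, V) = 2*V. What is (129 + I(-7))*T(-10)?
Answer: 4780966/245 ≈ 19514.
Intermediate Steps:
I(w) = w²/5 (I(w) = (w*w)/5 = w²/5)
T(t) = (12 + 1/(3 + t))² (T(t) = (2*6 + 1/(t + 3))² = (12 + 1/(3 + t))²)
(129 + I(-7))*T(-10) = (129 + (⅕)*(-7)²)*((37 + 12*(-10))²/(3 - 10)²) = (129 + (⅕)*49)*((37 - 120)²/(-7)²) = (129 + 49/5)*((1/49)*(-83)²) = 694*((1/49)*6889)/5 = (694/5)*(6889/49) = 4780966/245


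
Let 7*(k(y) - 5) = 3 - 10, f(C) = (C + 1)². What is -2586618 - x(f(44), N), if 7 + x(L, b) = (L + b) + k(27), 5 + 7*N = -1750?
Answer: -18118725/7 ≈ -2.5884e+6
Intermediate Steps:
N = -1755/7 (N = -5/7 + (⅐)*(-1750) = -5/7 - 250 = -1755/7 ≈ -250.71)
f(C) = (1 + C)²
k(y) = 4 (k(y) = 5 + (3 - 10)/7 = 5 + (⅐)*(-7) = 5 - 1 = 4)
x(L, b) = -3 + L + b (x(L, b) = -7 + ((L + b) + 4) = -7 + (4 + L + b) = -3 + L + b)
-2586618 - x(f(44), N) = -2586618 - (-3 + (1 + 44)² - 1755/7) = -2586618 - (-3 + 45² - 1755/7) = -2586618 - (-3 + 2025 - 1755/7) = -2586618 - 1*12399/7 = -2586618 - 12399/7 = -18118725/7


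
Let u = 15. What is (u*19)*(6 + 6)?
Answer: 3420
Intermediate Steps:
(u*19)*(6 + 6) = (15*19)*(6 + 6) = 285*12 = 3420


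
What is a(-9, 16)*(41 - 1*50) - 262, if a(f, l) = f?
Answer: -181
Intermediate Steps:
a(-9, 16)*(41 - 1*50) - 262 = -9*(41 - 1*50) - 262 = -9*(41 - 50) - 262 = -9*(-9) - 262 = 81 - 262 = -181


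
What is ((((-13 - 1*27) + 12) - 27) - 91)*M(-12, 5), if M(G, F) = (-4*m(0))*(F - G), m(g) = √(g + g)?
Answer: 0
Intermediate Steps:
m(g) = √2*√g (m(g) = √(2*g) = √2*√g)
M(G, F) = 0 (M(G, F) = (-4*√2*√0)*(F - G) = (-4*√2*0)*(F - G) = (-4*0)*(F - G) = 0*(F - G) = 0)
((((-13 - 1*27) + 12) - 27) - 91)*M(-12, 5) = ((((-13 - 1*27) + 12) - 27) - 91)*0 = ((((-13 - 27) + 12) - 27) - 91)*0 = (((-40 + 12) - 27) - 91)*0 = ((-28 - 27) - 91)*0 = (-55 - 91)*0 = -146*0 = 0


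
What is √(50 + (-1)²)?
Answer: √51 ≈ 7.1414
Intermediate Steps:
√(50 + (-1)²) = √(50 + 1) = √51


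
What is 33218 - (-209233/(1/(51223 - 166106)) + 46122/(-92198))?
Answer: -1108094640813518/46099 ≈ -2.4037e+10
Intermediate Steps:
33218 - (-209233/(1/(51223 - 166106)) + 46122/(-92198)) = 33218 - (-209233/(1/(-114883)) + 46122*(-1/92198)) = 33218 - (-209233/(-1/114883) - 23061/46099) = 33218 - (-209233*(-114883) - 23061/46099) = 33218 - (24037314739 - 23061/46099) = 33218 - 1*1108096172130100/46099 = 33218 - 1108096172130100/46099 = -1108094640813518/46099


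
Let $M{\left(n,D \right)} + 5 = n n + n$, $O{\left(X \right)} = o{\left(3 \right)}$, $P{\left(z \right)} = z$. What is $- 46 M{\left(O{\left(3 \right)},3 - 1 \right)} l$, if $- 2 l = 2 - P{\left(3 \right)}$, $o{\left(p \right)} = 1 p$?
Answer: $-161$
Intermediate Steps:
$o{\left(p \right)} = p$
$O{\left(X \right)} = 3$
$l = \frac{1}{2}$ ($l = - \frac{2 - 3}{2} = \left(- \frac{1}{2}\right) \left(-1\right) = \frac{1}{2} \approx 0.5$)
$M{\left(n,D \right)} = -5 + n + n^{2}$ ($M{\left(n,D \right)} = -5 + \left(n n + n\right) = -5 + \left(n^{2} + n\right) = -5 + \left(n + n^{2}\right) = -5 + n + n^{2}$)
$- 46 M{\left(O{\left(3 \right)},3 - 1 \right)} l = - 46 \left(-5 + 3 + 3^{2}\right) \frac{1}{2} = - 46 \left(-5 + 3 + 9\right) \frac{1}{2} = \left(-46\right) 7 \cdot \frac{1}{2} = \left(-322\right) \frac{1}{2} = -161$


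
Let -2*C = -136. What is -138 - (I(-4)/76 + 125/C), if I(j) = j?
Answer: -180603/1292 ≈ -139.79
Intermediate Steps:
C = 68 (C = -1/2*(-136) = 68)
-138 - (I(-4)/76 + 125/C) = -138 - (-4/76 + 125/68) = -138 - (-4*1/76 + 125*(1/68)) = -138 - (-1/19 + 125/68) = -138 - 1*2307/1292 = -138 - 2307/1292 = -180603/1292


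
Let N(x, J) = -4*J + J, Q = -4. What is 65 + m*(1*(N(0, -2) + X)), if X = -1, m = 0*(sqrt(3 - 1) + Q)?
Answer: 65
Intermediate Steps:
N(x, J) = -3*J
m = 0 (m = 0*(sqrt(3 - 1) - 4) = 0*(sqrt(2) - 4) = 0*(-4 + sqrt(2)) = 0)
65 + m*(1*(N(0, -2) + X)) = 65 + 0*(1*(-3*(-2) - 1)) = 65 + 0*(1*(6 - 1)) = 65 + 0*(1*5) = 65 + 0*5 = 65 + 0 = 65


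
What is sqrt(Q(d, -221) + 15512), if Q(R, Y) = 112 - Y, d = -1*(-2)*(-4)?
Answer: sqrt(15845) ≈ 125.88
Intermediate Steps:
d = -8 (d = 2*(-4) = -8)
sqrt(Q(d, -221) + 15512) = sqrt((112 - 1*(-221)) + 15512) = sqrt((112 + 221) + 15512) = sqrt(333 + 15512) = sqrt(15845)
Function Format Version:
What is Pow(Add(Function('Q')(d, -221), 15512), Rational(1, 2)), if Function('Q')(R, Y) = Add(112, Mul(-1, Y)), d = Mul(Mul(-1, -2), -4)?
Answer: Pow(15845, Rational(1, 2)) ≈ 125.88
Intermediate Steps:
d = -8 (d = Mul(2, -4) = -8)
Pow(Add(Function('Q')(d, -221), 15512), Rational(1, 2)) = Pow(Add(Add(112, Mul(-1, -221)), 15512), Rational(1, 2)) = Pow(Add(Add(112, 221), 15512), Rational(1, 2)) = Pow(Add(333, 15512), Rational(1, 2)) = Pow(15845, Rational(1, 2))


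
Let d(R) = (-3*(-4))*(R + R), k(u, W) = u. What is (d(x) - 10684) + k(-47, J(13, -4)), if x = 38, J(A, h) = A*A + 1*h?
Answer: -9819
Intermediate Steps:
J(A, h) = h + A**2 (J(A, h) = A**2 + h = h + A**2)
d(R) = 24*R (d(R) = 12*(2*R) = 24*R)
(d(x) - 10684) + k(-47, J(13, -4)) = (24*38 - 10684) - 47 = (912 - 10684) - 47 = -9772 - 47 = -9819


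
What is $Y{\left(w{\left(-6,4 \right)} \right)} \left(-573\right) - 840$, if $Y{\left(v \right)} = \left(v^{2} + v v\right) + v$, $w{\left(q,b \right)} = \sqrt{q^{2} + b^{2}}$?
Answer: $-60432 - 1146 \sqrt{13} \approx -64564.0$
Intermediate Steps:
$w{\left(q,b \right)} = \sqrt{b^{2} + q^{2}}$
$Y{\left(v \right)} = v + 2 v^{2}$ ($Y{\left(v \right)} = \left(v^{2} + v^{2}\right) + v = 2 v^{2} + v = v + 2 v^{2}$)
$Y{\left(w{\left(-6,4 \right)} \right)} \left(-573\right) - 840 = \sqrt{4^{2} + \left(-6\right)^{2}} \left(1 + 2 \sqrt{4^{2} + \left(-6\right)^{2}}\right) \left(-573\right) - 840 = \sqrt{16 + 36} \left(1 + 2 \sqrt{16 + 36}\right) \left(-573\right) - 840 = \sqrt{52} \left(1 + 2 \sqrt{52}\right) \left(-573\right) - 840 = 2 \sqrt{13} \left(1 + 2 \cdot 2 \sqrt{13}\right) \left(-573\right) - 840 = 2 \sqrt{13} \left(1 + 4 \sqrt{13}\right) \left(-573\right) - 840 = - 1146 \sqrt{13} \left(1 + 4 \sqrt{13}\right) - 840 = -840 - 1146 \sqrt{13} \left(1 + 4 \sqrt{13}\right)$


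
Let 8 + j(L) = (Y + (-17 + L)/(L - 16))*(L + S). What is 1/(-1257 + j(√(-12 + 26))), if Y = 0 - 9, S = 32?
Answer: -13127/19930270 + 236*√14/69755945 ≈ -0.00064599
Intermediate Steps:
Y = -9
j(L) = -8 + (-9 + (-17 + L)/(-16 + L))*(32 + L) (j(L) = -8 + (-9 + (-17 + L)/(L - 16))*(L + 32) = -8 + (-9 + (-17 + L)/(-16 + L))*(32 + L))
1/(-1257 + j(√(-12 + 26))) = 1/(-1257 + (4192 - 137*√(-12 + 26) - 8*(√(-12 + 26))²)/(-16 + √(-12 + 26))) = 1/(-1257 + (4192 - 137*√14 - 8*(√14)²)/(-16 + √14)) = 1/(-1257 + (4192 - 137*√14 - 8*14)/(-16 + √14)) = 1/(-1257 + (4192 - 137*√14 - 112)/(-16 + √14)) = 1/(-1257 + (4080 - 137*√14)/(-16 + √14))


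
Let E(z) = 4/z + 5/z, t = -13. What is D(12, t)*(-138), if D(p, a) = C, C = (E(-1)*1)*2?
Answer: 2484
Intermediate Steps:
E(z) = 9/z
C = -18 (C = ((9/(-1))*1)*2 = ((9*(-1))*1)*2 = -9*1*2 = -9*2 = -18)
D(p, a) = -18
D(12, t)*(-138) = -18*(-138) = 2484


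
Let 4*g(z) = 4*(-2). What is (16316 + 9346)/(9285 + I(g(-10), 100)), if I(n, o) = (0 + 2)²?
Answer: 3666/1327 ≈ 2.7626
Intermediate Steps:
g(z) = -2 (g(z) = (4*(-2))/4 = (¼)*(-8) = -2)
I(n, o) = 4 (I(n, o) = 2² = 4)
(16316 + 9346)/(9285 + I(g(-10), 100)) = (16316 + 9346)/(9285 + 4) = 25662/9289 = 25662*(1/9289) = 3666/1327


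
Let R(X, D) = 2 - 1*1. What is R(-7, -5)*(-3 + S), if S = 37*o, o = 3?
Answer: 108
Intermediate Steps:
S = 111 (S = 37*3 = 111)
R(X, D) = 1 (R(X, D) = 2 - 1 = 1)
R(-7, -5)*(-3 + S) = 1*(-3 + 111) = 1*108 = 108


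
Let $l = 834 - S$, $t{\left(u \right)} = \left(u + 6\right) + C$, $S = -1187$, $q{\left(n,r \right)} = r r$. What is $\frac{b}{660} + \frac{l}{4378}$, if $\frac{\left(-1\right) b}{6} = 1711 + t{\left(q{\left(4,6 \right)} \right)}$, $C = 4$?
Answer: $- \frac{169769}{10945} \approx -15.511$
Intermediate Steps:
$q{\left(n,r \right)} = r^{2}$
$t{\left(u \right)} = 10 + u$ ($t{\left(u \right)} = \left(u + 6\right) + 4 = \left(6 + u\right) + 4 = 10 + u$)
$l = 2021$ ($l = 834 - -1187 = 834 + 1187 = 2021$)
$b = -10542$ ($b = - 6 \left(1711 + \left(10 + 6^{2}\right)\right) = - 6 \left(1711 + \left(10 + 36\right)\right) = - 6 \left(1711 + 46\right) = \left(-6\right) 1757 = -10542$)
$\frac{b}{660} + \frac{l}{4378} = - \frac{10542}{660} + \frac{2021}{4378} = \left(-10542\right) \frac{1}{660} + 2021 \cdot \frac{1}{4378} = - \frac{1757}{110} + \frac{2021}{4378} = - \frac{169769}{10945}$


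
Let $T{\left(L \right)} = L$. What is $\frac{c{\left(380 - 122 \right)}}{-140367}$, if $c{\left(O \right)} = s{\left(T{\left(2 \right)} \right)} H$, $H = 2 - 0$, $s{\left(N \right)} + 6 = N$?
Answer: $\frac{8}{140367} \approx 5.6993 \cdot 10^{-5}$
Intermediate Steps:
$s{\left(N \right)} = -6 + N$
$H = 2$ ($H = 2 + 0 = 2$)
$c{\left(O \right)} = -8$ ($c{\left(O \right)} = \left(-6 + 2\right) 2 = \left(-4\right) 2 = -8$)
$\frac{c{\left(380 - 122 \right)}}{-140367} = - \frac{8}{-140367} = \left(-8\right) \left(- \frac{1}{140367}\right) = \frac{8}{140367}$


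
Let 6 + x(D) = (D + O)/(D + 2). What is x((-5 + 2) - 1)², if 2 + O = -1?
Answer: 25/4 ≈ 6.2500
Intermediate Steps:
O = -3 (O = -2 - 1 = -3)
x(D) = -6 + (-3 + D)/(2 + D) (x(D) = -6 + (D - 3)/(D + 2) = -6 + (-3 + D)/(2 + D))
x((-5 + 2) - 1)² = (5*(-3 - ((-5 + 2) - 1))/(2 + ((-5 + 2) - 1)))² = (5*(-3 - (-3 - 1))/(2 + (-3 - 1)))² = (5*(-3 - 1*(-4))/(2 - 4))² = (5*(-3 + 4)/(-2))² = (5*(-½)*1)² = (-5/2)² = 25/4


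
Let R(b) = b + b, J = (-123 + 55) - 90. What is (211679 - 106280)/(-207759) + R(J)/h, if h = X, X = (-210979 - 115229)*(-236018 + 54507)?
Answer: -520059226805563/1025123423991216 ≈ -0.50731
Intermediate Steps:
X = 59210340288 (X = -326208*(-181511) = 59210340288)
J = -158 (J = -68 - 90 = -158)
R(b) = 2*b
h = 59210340288
(211679 - 106280)/(-207759) + R(J)/h = (211679 - 106280)/(-207759) + (2*(-158))/59210340288 = 105399*(-1/207759) - 316*1/59210340288 = -35133/69253 - 79/14802585072 = -520059226805563/1025123423991216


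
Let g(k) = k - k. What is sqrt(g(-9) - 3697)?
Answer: I*sqrt(3697) ≈ 60.803*I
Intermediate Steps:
g(k) = 0
sqrt(g(-9) - 3697) = sqrt(0 - 3697) = sqrt(-3697) = I*sqrt(3697)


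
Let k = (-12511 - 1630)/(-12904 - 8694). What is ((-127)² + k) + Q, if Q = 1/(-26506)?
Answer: 2308462421900/143119147 ≈ 16130.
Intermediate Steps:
k = 14141/21598 (k = -14141/(-21598) = -14141*(-1/21598) = 14141/21598 ≈ 0.65474)
Q = -1/26506 ≈ -3.7727e-5
((-127)² + k) + Q = ((-127)² + 14141/21598) - 1/26506 = (16129 + 14141/21598) - 1/26506 = 348368283/21598 - 1/26506 = 2308462421900/143119147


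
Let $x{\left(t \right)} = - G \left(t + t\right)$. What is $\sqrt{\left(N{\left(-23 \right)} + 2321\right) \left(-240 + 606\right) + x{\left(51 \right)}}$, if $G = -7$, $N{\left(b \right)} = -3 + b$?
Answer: $2 \sqrt{210171} \approx 916.89$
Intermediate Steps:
$x{\left(t \right)} = 14 t$ ($x{\left(t \right)} = - \left(-7\right) \left(t + t\right) = - \left(-7\right) 2 t = - \left(-14\right) t = 14 t$)
$\sqrt{\left(N{\left(-23 \right)} + 2321\right) \left(-240 + 606\right) + x{\left(51 \right)}} = \sqrt{\left(\left(-3 - 23\right) + 2321\right) \left(-240 + 606\right) + 14 \cdot 51} = \sqrt{\left(-26 + 2321\right) 366 + 714} = \sqrt{2295 \cdot 366 + 714} = \sqrt{839970 + 714} = \sqrt{840684} = 2 \sqrt{210171}$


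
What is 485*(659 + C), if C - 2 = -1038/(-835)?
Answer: 53638381/167 ≈ 3.2119e+5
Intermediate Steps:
C = 2708/835 (C = 2 - 1038/(-835) = 2 - 1038*(-1/835) = 2 + 1038/835 = 2708/835 ≈ 3.2431)
485*(659 + C) = 485*(659 + 2708/835) = 485*(552973/835) = 53638381/167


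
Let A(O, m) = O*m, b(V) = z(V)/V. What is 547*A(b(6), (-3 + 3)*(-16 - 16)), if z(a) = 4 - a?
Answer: 0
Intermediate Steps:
b(V) = (4 - V)/V
547*A(b(6), (-3 + 3)*(-16 - 16)) = 547*(((4 - 1*6)/6)*((-3 + 3)*(-16 - 16))) = 547*(((4 - 6)/6)*(0*(-32))) = 547*(((⅙)*(-2))*0) = 547*(-⅓*0) = 547*0 = 0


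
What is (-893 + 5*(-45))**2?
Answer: 1249924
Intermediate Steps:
(-893 + 5*(-45))**2 = (-893 - 225)**2 = (-1118)**2 = 1249924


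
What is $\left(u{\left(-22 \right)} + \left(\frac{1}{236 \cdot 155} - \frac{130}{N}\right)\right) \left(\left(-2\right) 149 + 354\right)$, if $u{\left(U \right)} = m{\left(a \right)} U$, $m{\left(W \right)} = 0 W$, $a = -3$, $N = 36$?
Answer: $- \frac{16643774}{82305} \approx -202.22$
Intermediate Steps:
$m{\left(W \right)} = 0$
$u{\left(U \right)} = 0$ ($u{\left(U \right)} = 0 U = 0$)
$\left(u{\left(-22 \right)} + \left(\frac{1}{236 \cdot 155} - \frac{130}{N}\right)\right) \left(\left(-2\right) 149 + 354\right) = \left(0 - \left(\frac{65}{18} - \frac{1}{236 \cdot 155}\right)\right) \left(\left(-2\right) 149 + 354\right) = \left(0 + \left(\frac{1}{236} \cdot \frac{1}{155} - \frac{65}{18}\right)\right) \left(-298 + 354\right) = \left(0 + \left(\frac{1}{36580} - \frac{65}{18}\right)\right) 56 = \left(0 - \frac{1188841}{329220}\right) 56 = \left(- \frac{1188841}{329220}\right) 56 = - \frac{16643774}{82305}$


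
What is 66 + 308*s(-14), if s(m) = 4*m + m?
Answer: -21494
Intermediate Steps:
s(m) = 5*m
66 + 308*s(-14) = 66 + 308*(5*(-14)) = 66 + 308*(-70) = 66 - 21560 = -21494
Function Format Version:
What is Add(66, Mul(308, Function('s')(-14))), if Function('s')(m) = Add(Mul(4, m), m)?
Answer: -21494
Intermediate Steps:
Function('s')(m) = Mul(5, m)
Add(66, Mul(308, Function('s')(-14))) = Add(66, Mul(308, Mul(5, -14))) = Add(66, Mul(308, -70)) = Add(66, -21560) = -21494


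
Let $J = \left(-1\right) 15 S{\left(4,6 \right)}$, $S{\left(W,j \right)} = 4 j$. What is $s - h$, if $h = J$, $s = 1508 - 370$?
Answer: $1498$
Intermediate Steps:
$J = -360$ ($J = \left(-1\right) 15 \cdot 4 \cdot 6 = \left(-15\right) 24 = -360$)
$s = 1138$
$h = -360$
$s - h = 1138 - -360 = 1138 + 360 = 1498$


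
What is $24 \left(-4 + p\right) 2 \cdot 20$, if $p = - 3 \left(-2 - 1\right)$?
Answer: $4800$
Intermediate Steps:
$p = 9$ ($p = \left(-3\right) \left(-3\right) = 9$)
$24 \left(-4 + p\right) 2 \cdot 20 = 24 \left(-4 + 9\right) 2 \cdot 20 = 24 \cdot 5 \cdot 2 \cdot 20 = 24 \cdot 10 \cdot 20 = 240 \cdot 20 = 4800$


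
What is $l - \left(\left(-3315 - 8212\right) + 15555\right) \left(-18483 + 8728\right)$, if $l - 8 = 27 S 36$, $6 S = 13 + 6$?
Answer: $39296226$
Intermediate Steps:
$S = \frac{19}{6}$ ($S = \frac{13 + 6}{6} = \frac{1}{6} \cdot 19 = \frac{19}{6} \approx 3.1667$)
$l = 3086$ ($l = 8 + 27 \cdot \frac{19}{6} \cdot 36 = 8 + \frac{171}{2} \cdot 36 = 8 + 3078 = 3086$)
$l - \left(\left(-3315 - 8212\right) + 15555\right) \left(-18483 + 8728\right) = 3086 - \left(\left(-3315 - 8212\right) + 15555\right) \left(-18483 + 8728\right) = 3086 - \left(\left(-3315 - 8212\right) + 15555\right) \left(-9755\right) = 3086 - \left(-11527 + 15555\right) \left(-9755\right) = 3086 - 4028 \left(-9755\right) = 3086 - -39293140 = 3086 + 39293140 = 39296226$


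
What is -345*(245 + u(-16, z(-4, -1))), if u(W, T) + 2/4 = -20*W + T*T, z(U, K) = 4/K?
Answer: -400545/2 ≈ -2.0027e+5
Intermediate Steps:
u(W, T) = -1/2 + T**2 - 20*W (u(W, T) = -1/2 + (-20*W + T*T) = -1/2 + (-20*W + T**2) = -1/2 + (T**2 - 20*W) = -1/2 + T**2 - 20*W)
-345*(245 + u(-16, z(-4, -1))) = -345*(245 + (-1/2 + (4/(-1))**2 - 20*(-16))) = -345*(245 + (-1/2 + (4*(-1))**2 + 320)) = -345*(245 + (-1/2 + (-4)**2 + 320)) = -345*(245 + (-1/2 + 16 + 320)) = -345*(245 + 671/2) = -345*1161/2 = -400545/2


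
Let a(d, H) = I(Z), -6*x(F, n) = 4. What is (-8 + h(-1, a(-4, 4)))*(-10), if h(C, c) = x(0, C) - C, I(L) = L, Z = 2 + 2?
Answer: 230/3 ≈ 76.667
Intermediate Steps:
Z = 4
x(F, n) = -⅔ (x(F, n) = -⅙*4 = -⅔)
a(d, H) = 4
h(C, c) = -⅔ - C
(-8 + h(-1, a(-4, 4)))*(-10) = (-8 + (-⅔ - 1*(-1)))*(-10) = (-8 + (-⅔ + 1))*(-10) = (-8 + ⅓)*(-10) = -23/3*(-10) = 230/3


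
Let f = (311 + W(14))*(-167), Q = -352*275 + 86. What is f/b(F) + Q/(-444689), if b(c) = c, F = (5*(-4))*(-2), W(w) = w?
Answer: -4826325383/3557512 ≈ -1356.7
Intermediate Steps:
F = 40 (F = -20*(-2) = 40)
Q = -96714 (Q = -96800 + 86 = -96714)
f = -54275 (f = (311 + 14)*(-167) = 325*(-167) = -54275)
f/b(F) + Q/(-444689) = -54275/40 - 96714/(-444689) = -54275*1/40 - 96714*(-1/444689) = -10855/8 + 96714/444689 = -4826325383/3557512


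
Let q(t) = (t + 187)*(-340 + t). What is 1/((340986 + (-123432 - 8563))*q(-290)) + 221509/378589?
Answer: 3003977909997499/5134206704128110 ≈ 0.58509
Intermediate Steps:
q(t) = (-340 + t)*(187 + t) (q(t) = (187 + t)*(-340 + t) = (-340 + t)*(187 + t))
1/((340986 + (-123432 - 8563))*q(-290)) + 221509/378589 = 1/((340986 + (-123432 - 8563))*(-63580 + (-290)**2 - 153*(-290))) + 221509/378589 = 1/((340986 - 131995)*(-63580 + 84100 + 44370)) + 221509*(1/378589) = 1/(208991*64890) + 221509/378589 = (1/208991)*(1/64890) + 221509/378589 = 1/13561425990 + 221509/378589 = 3003977909997499/5134206704128110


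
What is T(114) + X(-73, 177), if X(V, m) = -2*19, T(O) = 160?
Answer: 122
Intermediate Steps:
X(V, m) = -38
T(114) + X(-73, 177) = 160 - 38 = 122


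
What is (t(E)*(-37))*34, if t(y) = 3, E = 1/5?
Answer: -3774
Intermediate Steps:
E = 1/5 ≈ 0.20000
(t(E)*(-37))*34 = (3*(-37))*34 = -111*34 = -3774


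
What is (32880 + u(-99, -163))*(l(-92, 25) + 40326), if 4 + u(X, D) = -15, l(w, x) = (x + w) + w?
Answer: 1319927787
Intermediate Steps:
l(w, x) = x + 2*w (l(w, x) = (w + x) + w = x + 2*w)
u(X, D) = -19 (u(X, D) = -4 - 15 = -19)
(32880 + u(-99, -163))*(l(-92, 25) + 40326) = (32880 - 19)*((25 + 2*(-92)) + 40326) = 32861*((25 - 184) + 40326) = 32861*(-159 + 40326) = 32861*40167 = 1319927787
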